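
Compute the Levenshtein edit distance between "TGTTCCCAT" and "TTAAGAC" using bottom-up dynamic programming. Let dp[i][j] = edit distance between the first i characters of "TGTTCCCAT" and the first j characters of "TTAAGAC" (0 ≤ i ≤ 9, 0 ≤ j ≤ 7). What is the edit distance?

6

   ''  T  T  A  A  G  A  C
''  0  1  2  3  4  5  6  7
 T  1  0  1  2  3  4  5  6
 G  2  1  1  2  3  3  4  5
 T  3  2  1  2  3  4  4  5
 T  4  3  2  2  3  4  5  5
 C  5  4  3  3  3  4  5  5
 C  6  5  4  4  4  4  5  5
 C  7  6  5  5  5  5  5  5
 A  8  7  6  5  5  6  5  6
 T  9  8  7  6  6  6  6  6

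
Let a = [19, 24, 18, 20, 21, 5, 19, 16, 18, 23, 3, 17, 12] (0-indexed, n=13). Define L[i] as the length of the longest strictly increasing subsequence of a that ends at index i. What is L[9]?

4

   i    0    1    2    3    4    5    6    7    8    9   10   11   12
a[i]   19   24   18   20   21    5   19   16   18   23    3   17   12
L[i]    1    2    1    2    3    1    2    2    3    4    1    3    2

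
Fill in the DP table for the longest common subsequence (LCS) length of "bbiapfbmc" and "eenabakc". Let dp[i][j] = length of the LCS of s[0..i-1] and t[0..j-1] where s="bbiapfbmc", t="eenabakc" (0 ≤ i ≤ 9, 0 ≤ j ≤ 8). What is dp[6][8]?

2

   ''  e  e  n  a  b  a  k  c
''  0  0  0  0  0  0  0  0  0
 b  0  0  0  0  0  1  1  1  1
 b  0  0  0  0  0  1  1  1  1
 i  0  0  0  0  0  1  1  1  1
 a  0  0  0  0  1  1  2  2  2
 p  0  0  0  0  1  1  2  2  2
 f  0  0  0  0  1  1  2  2  2
 b  0  0  0  0  1  2  2  2  2
 m  0  0  0  0  1  2  2  2  2
 c  0  0  0  0  1  2  2  2  3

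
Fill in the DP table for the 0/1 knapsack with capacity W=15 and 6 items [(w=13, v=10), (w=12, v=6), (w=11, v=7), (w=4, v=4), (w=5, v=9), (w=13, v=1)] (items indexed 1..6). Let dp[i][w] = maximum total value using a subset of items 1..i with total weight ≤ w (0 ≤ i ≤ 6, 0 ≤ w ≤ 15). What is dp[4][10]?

i\w   0   1   2   3   4   5   6   7   8   9  10  11  12  13  14  15
  0   0   0   0   0   0   0   0   0   0   0   0   0   0   0   0   0
  1   0   0   0   0   0   0   0   0   0   0   0   0   0  10  10  10
  2   0   0   0   0   0   0   0   0   0   0   0   0   6  10  10  10
  3   0   0   0   0   0   0   0   0   0   0   0   7   7  10  10  10
  4   0   0   0   0   4   4   4   4   4   4   4   7   7  10  10  11
  5   0   0   0   0   4   9   9   9   9  13  13  13  13  13  13  13
  6   0   0   0   0   4   9   9   9   9  13  13  13  13  13  13  13

4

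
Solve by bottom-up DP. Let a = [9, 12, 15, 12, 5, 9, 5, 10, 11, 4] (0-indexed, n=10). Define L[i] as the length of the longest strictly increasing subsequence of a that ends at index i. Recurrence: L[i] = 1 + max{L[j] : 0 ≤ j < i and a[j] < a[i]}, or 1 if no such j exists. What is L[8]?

   i    0    1    2    3    4    5    6    7    8    9
a[i]    9   12   15   12    5    9    5   10   11    4
L[i]    1    2    3    2    1    2    1    3    4    1

4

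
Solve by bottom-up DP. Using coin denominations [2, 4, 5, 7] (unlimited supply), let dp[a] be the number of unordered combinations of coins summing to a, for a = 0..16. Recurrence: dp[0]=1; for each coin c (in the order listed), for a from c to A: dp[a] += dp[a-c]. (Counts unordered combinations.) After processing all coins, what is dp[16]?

10

after  coin     0     1     2     3     4     5     6     7     8     9    10    11    12    13    14    15    16
          2     1     0     1     0     1     0     1     0     1     0     1     0     1     0     1     0     1
          4     1     0     1     0     2     0     2     0     3     0     3     0     4     0     4     0     5
          5     1     0     1     0     2     1     2     1     3     2     4     2     5     3     6     4     7
          7     1     0     1     0     2     1     2     2     3     3     4     4     6     5     8     7    10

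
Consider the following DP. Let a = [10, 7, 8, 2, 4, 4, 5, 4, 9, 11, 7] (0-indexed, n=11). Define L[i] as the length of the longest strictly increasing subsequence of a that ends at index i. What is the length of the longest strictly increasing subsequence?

5

   i    0    1    2    3    4    5    6    7    8    9   10
a[i]   10    7    8    2    4    4    5    4    9   11    7
L[i]    1    1    2    1    2    2    3    2    4    5    4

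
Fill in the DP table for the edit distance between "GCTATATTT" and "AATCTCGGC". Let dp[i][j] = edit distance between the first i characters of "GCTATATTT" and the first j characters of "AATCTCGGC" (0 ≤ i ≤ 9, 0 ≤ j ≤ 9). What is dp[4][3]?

3

   ''  A  A  T  C  T  C  G  G  C
''  0  1  2  3  4  5  6  7  8  9
 G  1  1  2  3  4  5  6  6  7  8
 C  2  2  2  3  3  4  5  6  7  7
 T  3  3  3  2  3  3  4  5  6  7
 A  4  3  3  3  3  4  4  5  6  7
 T  5  4  4  3  4  3  4  5  6  7
 A  6  5  4  4  4  4  4  5  6  7
 T  7  6  5  4  5  4  5  5  6  7
 T  8  7  6  5  5  5  5  6  6  7
 T  9  8  7  6  6  5  6  6  7  7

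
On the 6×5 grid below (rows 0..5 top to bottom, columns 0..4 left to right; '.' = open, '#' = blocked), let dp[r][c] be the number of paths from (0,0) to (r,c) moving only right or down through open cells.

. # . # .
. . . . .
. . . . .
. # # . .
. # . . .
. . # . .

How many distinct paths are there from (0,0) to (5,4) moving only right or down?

17

r\c   0   1   2   3   4
  0   1   0   0   0   0
  1   1   1   1   1   1
  2   1   2   3   4   5
  3   1   0   0   4   9
  4   1   0   0   4  13
  5   1   1   0   4  17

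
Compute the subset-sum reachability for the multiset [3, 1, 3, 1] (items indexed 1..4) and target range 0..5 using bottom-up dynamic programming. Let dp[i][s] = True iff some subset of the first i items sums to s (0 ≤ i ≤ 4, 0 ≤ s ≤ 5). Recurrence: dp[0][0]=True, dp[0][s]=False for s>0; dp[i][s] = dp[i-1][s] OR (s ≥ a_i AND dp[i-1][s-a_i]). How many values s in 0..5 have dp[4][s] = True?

6

i\s   0   1   2   3   4   5
  0   T   F   F   F   F   F
  1   T   F   F   T   F   F
  2   T   T   F   T   T   F
  3   T   T   F   T   T   F
  4   T   T   T   T   T   T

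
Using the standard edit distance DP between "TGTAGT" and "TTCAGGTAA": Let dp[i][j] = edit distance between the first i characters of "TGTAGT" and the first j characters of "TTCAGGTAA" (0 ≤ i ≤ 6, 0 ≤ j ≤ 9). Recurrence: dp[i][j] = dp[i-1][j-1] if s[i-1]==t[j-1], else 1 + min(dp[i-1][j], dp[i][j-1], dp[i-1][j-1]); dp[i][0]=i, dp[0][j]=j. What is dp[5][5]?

2

   ''  T  T  C  A  G  G  T  A  A
''  0  1  2  3  4  5  6  7  8  9
 T  1  0  1  2  3  4  5  6  7  8
 G  2  1  1  2  3  3  4  5  6  7
 T  3  2  1  2  3  4  4  4  5  6
 A  4  3  2  2  2  3  4  5  4  5
 G  5  4  3  3  3  2  3  4  5  5
 T  6  5  4  4  4  3  3  3  4  5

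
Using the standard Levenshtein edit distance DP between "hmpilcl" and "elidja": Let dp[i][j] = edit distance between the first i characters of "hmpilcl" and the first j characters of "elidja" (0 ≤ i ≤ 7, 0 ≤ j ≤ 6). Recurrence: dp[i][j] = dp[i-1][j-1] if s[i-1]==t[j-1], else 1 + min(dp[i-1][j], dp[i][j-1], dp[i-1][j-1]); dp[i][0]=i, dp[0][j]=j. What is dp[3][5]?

   ''  e  l  i  d  j  a
''  0  1  2  3  4  5  6
 h  1  1  2  3  4  5  6
 m  2  2  2  3  4  5  6
 p  3  3  3  3  4  5  6
 i  4  4  4  3  4  5  6
 l  5  5  4  4  4  5  6
 c  6  6  5  5  5  5  6
 l  7  7  6  6  6  6  6

5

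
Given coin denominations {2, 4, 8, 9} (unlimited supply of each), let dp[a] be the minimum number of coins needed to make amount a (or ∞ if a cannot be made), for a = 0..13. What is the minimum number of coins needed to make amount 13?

 a  0  1  2  3  4  5  6  7  8  9 10 11 12 13
dp  0  -  1  -  1  -  2  -  1  1  2  2  2  2
(- denotes ∞ / unreachable)

2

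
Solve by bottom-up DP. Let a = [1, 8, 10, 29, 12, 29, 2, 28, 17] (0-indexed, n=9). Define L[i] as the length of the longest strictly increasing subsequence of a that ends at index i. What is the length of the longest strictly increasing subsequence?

   i    0    1    2    3    4    5    6    7    8
a[i]    1    8   10   29   12   29    2   28   17
L[i]    1    2    3    4    4    5    2    5    5

5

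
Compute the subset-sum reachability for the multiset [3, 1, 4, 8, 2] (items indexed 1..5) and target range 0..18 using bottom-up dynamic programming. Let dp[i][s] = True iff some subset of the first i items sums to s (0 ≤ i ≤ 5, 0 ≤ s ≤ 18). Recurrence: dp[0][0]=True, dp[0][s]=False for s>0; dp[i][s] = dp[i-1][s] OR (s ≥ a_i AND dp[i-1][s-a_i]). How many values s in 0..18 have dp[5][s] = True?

i\s   0   1   2   3   4   5   6   7   8   9  10  11  12  13  14  15  16  17  18
  0   T   F   F   F   F   F   F   F   F   F   F   F   F   F   F   F   F   F   F
  1   T   F   F   T   F   F   F   F   F   F   F   F   F   F   F   F   F   F   F
  2   T   T   F   T   T   F   F   F   F   F   F   F   F   F   F   F   F   F   F
  3   T   T   F   T   T   T   F   T   T   F   F   F   F   F   F   F   F   F   F
  4   T   T   F   T   T   T   F   T   T   T   F   T   T   T   F   T   T   F   F
  5   T   T   T   T   T   T   T   T   T   T   T   T   T   T   T   T   T   T   T

19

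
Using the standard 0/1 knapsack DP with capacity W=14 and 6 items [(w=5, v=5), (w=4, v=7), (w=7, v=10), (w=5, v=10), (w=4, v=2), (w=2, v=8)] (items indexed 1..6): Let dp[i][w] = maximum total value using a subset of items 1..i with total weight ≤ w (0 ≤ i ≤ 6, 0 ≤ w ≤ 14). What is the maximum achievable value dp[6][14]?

i\w   0   1   2   3   4   5   6   7   8   9  10  11  12  13  14
  0   0   0   0   0   0   0   0   0   0   0   0   0   0   0   0
  1   0   0   0   0   0   5   5   5   5   5   5   5   5   5   5
  2   0   0   0   0   7   7   7   7   7  12  12  12  12  12  12
  3   0   0   0   0   7   7   7  10  10  12  12  17  17  17  17
  4   0   0   0   0   7  10  10  10  10  17  17  17  20  20  22
  5   0   0   0   0   7  10  10  10  10  17  17  17  20  20  22
  6   0   0   8   8   8  10  15  18  18  18  18  25  25  25  28

28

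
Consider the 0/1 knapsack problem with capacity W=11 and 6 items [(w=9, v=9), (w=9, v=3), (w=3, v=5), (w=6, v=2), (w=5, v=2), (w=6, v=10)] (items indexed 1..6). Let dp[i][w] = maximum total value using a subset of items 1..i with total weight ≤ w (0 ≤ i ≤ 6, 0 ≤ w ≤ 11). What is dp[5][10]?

i\w   0   1   2   3   4   5   6   7   8   9  10  11
  0   0   0   0   0   0   0   0   0   0   0   0   0
  1   0   0   0   0   0   0   0   0   0   9   9   9
  2   0   0   0   0   0   0   0   0   0   9   9   9
  3   0   0   0   5   5   5   5   5   5   9   9   9
  4   0   0   0   5   5   5   5   5   5   9   9   9
  5   0   0   0   5   5   5   5   5   7   9   9   9
  6   0   0   0   5   5   5  10  10  10  15  15  15

9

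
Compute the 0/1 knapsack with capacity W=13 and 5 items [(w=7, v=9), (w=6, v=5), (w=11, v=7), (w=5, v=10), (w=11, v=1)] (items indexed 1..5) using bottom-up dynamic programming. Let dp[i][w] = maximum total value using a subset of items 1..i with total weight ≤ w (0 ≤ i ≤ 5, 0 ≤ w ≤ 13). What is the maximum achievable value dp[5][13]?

19

i\w   0   1   2   3   4   5   6   7   8   9  10  11  12  13
  0   0   0   0   0   0   0   0   0   0   0   0   0   0   0
  1   0   0   0   0   0   0   0   9   9   9   9   9   9   9
  2   0   0   0   0   0   0   5   9   9   9   9   9   9  14
  3   0   0   0   0   0   0   5   9   9   9   9   9   9  14
  4   0   0   0   0   0  10  10  10  10  10  10  15  19  19
  5   0   0   0   0   0  10  10  10  10  10  10  15  19  19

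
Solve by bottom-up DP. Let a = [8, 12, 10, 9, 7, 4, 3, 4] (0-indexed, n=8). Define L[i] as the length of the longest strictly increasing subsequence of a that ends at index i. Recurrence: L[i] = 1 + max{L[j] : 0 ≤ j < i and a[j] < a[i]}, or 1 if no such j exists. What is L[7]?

   i    0    1    2    3    4    5    6    7
a[i]    8   12   10    9    7    4    3    4
L[i]    1    2    2    2    1    1    1    2

2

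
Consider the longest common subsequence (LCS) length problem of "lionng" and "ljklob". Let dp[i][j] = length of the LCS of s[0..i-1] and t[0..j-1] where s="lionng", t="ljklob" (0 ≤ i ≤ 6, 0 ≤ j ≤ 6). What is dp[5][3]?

   ''  l  j  k  l  o  b
''  0  0  0  0  0  0  0
 l  0  1  1  1  1  1  1
 i  0  1  1  1  1  1  1
 o  0  1  1  1  1  2  2
 n  0  1  1  1  1  2  2
 n  0  1  1  1  1  2  2
 g  0  1  1  1  1  2  2

1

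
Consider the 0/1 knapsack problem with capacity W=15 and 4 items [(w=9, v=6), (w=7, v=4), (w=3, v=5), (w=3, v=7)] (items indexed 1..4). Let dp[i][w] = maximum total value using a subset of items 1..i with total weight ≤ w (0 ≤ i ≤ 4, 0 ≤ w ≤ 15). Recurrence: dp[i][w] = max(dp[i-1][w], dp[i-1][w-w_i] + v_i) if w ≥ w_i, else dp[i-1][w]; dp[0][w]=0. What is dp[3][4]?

5

i\w   0   1   2   3   4   5   6   7   8   9  10  11  12  13  14  15
  0   0   0   0   0   0   0   0   0   0   0   0   0   0   0   0   0
  1   0   0   0   0   0   0   0   0   0   6   6   6   6   6   6   6
  2   0   0   0   0   0   0   0   4   4   6   6   6   6   6   6   6
  3   0   0   0   5   5   5   5   5   5   6   9   9  11  11  11  11
  4   0   0   0   7   7   7  12  12  12  12  12  12  13  16  16  18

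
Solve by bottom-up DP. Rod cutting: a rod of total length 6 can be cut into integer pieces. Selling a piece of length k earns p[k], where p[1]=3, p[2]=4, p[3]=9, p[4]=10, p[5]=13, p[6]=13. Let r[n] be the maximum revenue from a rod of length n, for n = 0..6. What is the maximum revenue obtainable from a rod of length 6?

18

   n    0    1    2    3    4    5    6
r[n]    0    3    6    9   12   15   18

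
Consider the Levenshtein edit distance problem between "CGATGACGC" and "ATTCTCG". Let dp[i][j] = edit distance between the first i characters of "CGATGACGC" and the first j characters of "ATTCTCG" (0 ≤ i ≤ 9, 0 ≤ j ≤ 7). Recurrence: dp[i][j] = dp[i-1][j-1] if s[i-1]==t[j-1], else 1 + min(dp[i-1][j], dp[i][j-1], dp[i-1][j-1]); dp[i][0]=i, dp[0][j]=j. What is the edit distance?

   ''  A  T  T  C  T  C  G
''  0  1  2  3  4  5  6  7
 C  1  1  2  3  3  4  5  6
 G  2  2  2  3  4  4  5  5
 A  3  2  3  3  4  5  5  6
 T  4  3  2  3  4  4  5  6
 G  5  4  3  3  4  5  5  5
 A  6  5  4  4  4  5  6  6
 C  7  6  5  5  4  5  5  6
 G  8  7  6  6  5  5  6  5
 C  9  8  7  7  6  6  5  6

6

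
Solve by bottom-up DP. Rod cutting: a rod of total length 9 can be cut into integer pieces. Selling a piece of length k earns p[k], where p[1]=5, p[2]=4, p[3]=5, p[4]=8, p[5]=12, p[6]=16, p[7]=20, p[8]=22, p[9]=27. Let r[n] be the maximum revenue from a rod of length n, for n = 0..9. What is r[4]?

   n    0    1    2    3    4    5    6    7    8    9
r[n]    0    5   10   15   20   25   30   35   40   45

20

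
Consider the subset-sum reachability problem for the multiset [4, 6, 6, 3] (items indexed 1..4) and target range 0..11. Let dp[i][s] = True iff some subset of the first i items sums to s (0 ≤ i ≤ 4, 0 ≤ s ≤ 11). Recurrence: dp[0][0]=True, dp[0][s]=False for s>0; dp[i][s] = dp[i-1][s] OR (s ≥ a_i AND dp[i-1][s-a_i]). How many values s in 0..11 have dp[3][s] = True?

4

i\s   0   1   2   3   4   5   6   7   8   9  10  11
  0   T   F   F   F   F   F   F   F   F   F   F   F
  1   T   F   F   F   T   F   F   F   F   F   F   F
  2   T   F   F   F   T   F   T   F   F   F   T   F
  3   T   F   F   F   T   F   T   F   F   F   T   F
  4   T   F   F   T   T   F   T   T   F   T   T   F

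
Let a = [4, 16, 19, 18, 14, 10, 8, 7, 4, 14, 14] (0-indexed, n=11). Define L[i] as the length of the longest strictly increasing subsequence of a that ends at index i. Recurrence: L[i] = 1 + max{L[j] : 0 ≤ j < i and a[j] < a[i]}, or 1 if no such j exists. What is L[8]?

   i    0    1    2    3    4    5    6    7    8    9   10
a[i]    4   16   19   18   14   10    8    7    4   14   14
L[i]    1    2    3    3    2    2    2    2    1    3    3

1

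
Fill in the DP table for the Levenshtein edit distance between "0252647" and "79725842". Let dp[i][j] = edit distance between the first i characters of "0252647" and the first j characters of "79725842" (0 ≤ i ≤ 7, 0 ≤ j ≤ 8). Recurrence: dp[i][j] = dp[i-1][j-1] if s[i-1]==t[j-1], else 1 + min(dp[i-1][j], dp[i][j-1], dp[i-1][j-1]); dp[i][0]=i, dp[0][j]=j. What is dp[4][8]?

   ''  7  9  7  2  5  8  4  2
''  0  1  2  3  4  5  6  7  8
 0  1  1  2  3  4  5  6  7  8
 2  2  2  2  3  3  4  5  6  7
 5  3  3  3  3  4  3  4  5  6
 2  4  4  4  4  3  4  4  5  5
 6  5  5  5  5  4  4  5  5  6
 4  6  6  6  6  5  5  5  5  6
 7  7  6  7  6  6  6  6  6  6

5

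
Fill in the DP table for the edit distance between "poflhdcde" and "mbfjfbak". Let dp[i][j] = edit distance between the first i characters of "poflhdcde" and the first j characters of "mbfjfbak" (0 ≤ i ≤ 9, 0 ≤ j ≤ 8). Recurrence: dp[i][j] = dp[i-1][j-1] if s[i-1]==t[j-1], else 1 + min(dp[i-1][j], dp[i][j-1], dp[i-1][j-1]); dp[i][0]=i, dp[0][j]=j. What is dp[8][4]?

   ''  m  b  f  j  f  b  a  k
''  0  1  2  3  4  5  6  7  8
 p  1  1  2  3  4  5  6  7  8
 o  2  2  2  3  4  5  6  7  8
 f  3  3  3  2  3  4  5  6  7
 l  4  4  4  3  3  4  5  6  7
 h  5  5  5  4  4  4  5  6  7
 d  6  6  6  5  5  5  5  6  7
 c  7  7  7  6  6  6  6  6  7
 d  8  8  8  7  7  7  7  7  7
 e  9  9  9  8  8  8  8  8  8

7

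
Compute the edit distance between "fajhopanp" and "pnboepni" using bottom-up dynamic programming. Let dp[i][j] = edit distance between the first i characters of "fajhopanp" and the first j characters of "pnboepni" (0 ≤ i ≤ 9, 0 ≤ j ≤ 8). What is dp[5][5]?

   ''  p  n  b  o  e  p  n  i
''  0  1  2  3  4  5  6  7  8
 f  1  1  2  3  4  5  6  7  8
 a  2  2  2  3  4  5  6  7  8
 j  3  3  3  3  4  5  6  7  8
 h  4  4  4  4  4  5  6  7  8
 o  5  5  5  5  4  5  6  7  8
 p  6  5  6  6  5  5  5  6  7
 a  7  6  6  7  6  6  6  6  7
 n  8  7  6  7  7  7  7  6  7
 p  9  8  7  7  8  8  7  7  7

5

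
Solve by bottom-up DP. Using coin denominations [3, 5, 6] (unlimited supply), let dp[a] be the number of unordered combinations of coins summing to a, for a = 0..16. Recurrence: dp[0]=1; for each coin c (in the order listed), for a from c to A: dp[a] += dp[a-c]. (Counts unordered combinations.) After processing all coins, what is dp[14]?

2

after  coin     0     1     2     3     4     5     6     7     8     9    10    11    12    13    14    15    16
          3     1     0     0     1     0     0     1     0     0     1     0     0     1     0     0     1     0
          5     1     0     0     1     0     1     1     0     1     1     1     1     1     1     1     2     1
          6     1     0     0     1     0     1     2     0     1     2     1     2     3     1     2     4     2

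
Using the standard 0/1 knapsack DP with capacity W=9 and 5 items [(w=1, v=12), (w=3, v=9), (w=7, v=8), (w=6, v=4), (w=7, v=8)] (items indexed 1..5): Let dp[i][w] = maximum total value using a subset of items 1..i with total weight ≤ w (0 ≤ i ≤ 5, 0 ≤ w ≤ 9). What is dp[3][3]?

i\w   0   1   2   3   4   5   6   7   8   9
  0   0   0   0   0   0   0   0   0   0   0
  1   0  12  12  12  12  12  12  12  12  12
  2   0  12  12  12  21  21  21  21  21  21
  3   0  12  12  12  21  21  21  21  21  21
  4   0  12  12  12  21  21  21  21  21  21
  5   0  12  12  12  21  21  21  21  21  21

12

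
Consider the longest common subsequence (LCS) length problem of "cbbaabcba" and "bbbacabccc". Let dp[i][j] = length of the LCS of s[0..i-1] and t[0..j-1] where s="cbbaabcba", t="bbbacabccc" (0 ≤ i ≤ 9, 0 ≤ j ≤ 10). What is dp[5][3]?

2

   ''  b  b  b  a  c  a  b  c  c  c
''  0  0  0  0  0  0  0  0  0  0  0
 c  0  0  0  0  0  1  1  1  1  1  1
 b  0  1  1  1  1  1  1  2  2  2  2
 b  0  1  2  2  2  2  2  2  2  2  2
 a  0  1  2  2  3  3  3  3  3  3  3
 a  0  1  2  2  3  3  4  4  4  4  4
 b  0  1  2  3  3  3  4  5  5  5  5
 c  0  1  2  3  3  4  4  5  6  6  6
 b  0  1  2  3  3  4  4  5  6  6  6
 a  0  1  2  3  4  4  5  5  6  6  6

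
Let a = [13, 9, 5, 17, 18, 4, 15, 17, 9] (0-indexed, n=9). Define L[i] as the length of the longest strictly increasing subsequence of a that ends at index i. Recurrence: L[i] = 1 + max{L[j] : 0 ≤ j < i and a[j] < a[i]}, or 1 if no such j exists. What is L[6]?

2

   i    0    1    2    3    4    5    6    7    8
a[i]   13    9    5   17   18    4   15   17    9
L[i]    1    1    1    2    3    1    2    3    2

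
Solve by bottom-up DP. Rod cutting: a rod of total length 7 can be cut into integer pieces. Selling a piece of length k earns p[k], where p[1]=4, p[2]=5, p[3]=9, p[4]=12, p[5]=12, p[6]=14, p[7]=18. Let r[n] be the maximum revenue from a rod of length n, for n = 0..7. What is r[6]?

24

   n    0    1    2    3    4    5    6    7
r[n]    0    4    8   12   16   20   24   28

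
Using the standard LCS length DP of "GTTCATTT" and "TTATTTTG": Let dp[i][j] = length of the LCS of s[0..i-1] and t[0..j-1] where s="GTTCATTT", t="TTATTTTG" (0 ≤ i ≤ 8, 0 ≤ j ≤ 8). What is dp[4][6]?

   ''  T  T  A  T  T  T  T  G
''  0  0  0  0  0  0  0  0  0
 G  0  0  0  0  0  0  0  0  1
 T  0  1  1  1  1  1  1  1  1
 T  0  1  2  2  2  2  2  2  2
 C  0  1  2  2  2  2  2  2  2
 A  0  1  2  3  3  3  3  3  3
 T  0  1  2  3  4  4  4  4  4
 T  0  1  2  3  4  5  5  5  5
 T  0  1  2  3  4  5  6  6  6

2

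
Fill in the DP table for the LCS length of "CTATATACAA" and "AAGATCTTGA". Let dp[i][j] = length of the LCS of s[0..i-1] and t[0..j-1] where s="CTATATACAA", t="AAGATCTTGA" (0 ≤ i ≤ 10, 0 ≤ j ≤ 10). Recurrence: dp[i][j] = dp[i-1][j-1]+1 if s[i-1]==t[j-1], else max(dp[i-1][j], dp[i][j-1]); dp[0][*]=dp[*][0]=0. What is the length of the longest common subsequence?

   ''  A  A  G  A  T  C  T  T  G  A
''  0  0  0  0  0  0  0  0  0  0  0
 C  0  0  0  0  0  0  1  1  1  1  1
 T  0  0  0  0  0  1  1  2  2  2  2
 A  0  1  1  1  1  1  1  2  2  2  3
 T  0  1  1  1  1  2  2  2  3  3  3
 A  0  1  2  2  2  2  2  2  3  3  4
 T  0  1  2  2  2  3  3  3  3  3  4
 A  0  1  2  2  3  3  3  3  3  3  4
 C  0  1  2  2  3  3  4  4  4  4  4
 A  0  1  2  2  3  3  4  4  4  4  5
 A  0  1  2  2  3  3  4  4  4  4  5

5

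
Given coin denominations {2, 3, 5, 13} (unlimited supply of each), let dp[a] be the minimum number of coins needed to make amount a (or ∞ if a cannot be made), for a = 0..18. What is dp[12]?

 a  0  1  2  3  4  5  6  7  8  9 10 11 12 13 14 15 16 17 18
dp  0  -  1  1  2  1  2  2  2  3  2  3  3  1  4  2  2  3  2
(- denotes ∞ / unreachable)

3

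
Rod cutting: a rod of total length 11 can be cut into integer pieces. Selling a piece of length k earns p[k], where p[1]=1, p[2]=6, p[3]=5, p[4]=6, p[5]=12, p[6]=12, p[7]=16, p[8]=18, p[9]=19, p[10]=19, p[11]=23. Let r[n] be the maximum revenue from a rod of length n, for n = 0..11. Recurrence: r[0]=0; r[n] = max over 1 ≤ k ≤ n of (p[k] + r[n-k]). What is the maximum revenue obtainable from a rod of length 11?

   n    0    1    2    3    4    5    6    7    8    9   10   11
r[n]    0    1    6    7   12   13   18   19   24   25   30   31

31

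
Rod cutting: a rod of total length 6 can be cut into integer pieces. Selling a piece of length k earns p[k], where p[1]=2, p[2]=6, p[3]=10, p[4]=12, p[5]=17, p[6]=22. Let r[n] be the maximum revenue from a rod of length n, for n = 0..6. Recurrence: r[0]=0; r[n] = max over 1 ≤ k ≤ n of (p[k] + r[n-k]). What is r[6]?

   n    0    1    2    3    4    5    6
r[n]    0    2    6   10   12   17   22

22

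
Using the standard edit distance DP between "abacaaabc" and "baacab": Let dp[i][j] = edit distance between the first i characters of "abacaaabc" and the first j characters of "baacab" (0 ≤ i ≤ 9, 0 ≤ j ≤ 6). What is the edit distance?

4

   ''  b  a  a  c  a  b
''  0  1  2  3  4  5  6
 a  1  1  1  2  3  4  5
 b  2  1  2  2  3  4  4
 a  3  2  1  2  3  3  4
 c  4  3  2  2  2  3  4
 a  5  4  3  2  3  2  3
 a  6  5  4  3  3  3  3
 a  7  6  5  4  4  3  4
 b  8  7  6  5  5  4  3
 c  9  8  7  6  5  5  4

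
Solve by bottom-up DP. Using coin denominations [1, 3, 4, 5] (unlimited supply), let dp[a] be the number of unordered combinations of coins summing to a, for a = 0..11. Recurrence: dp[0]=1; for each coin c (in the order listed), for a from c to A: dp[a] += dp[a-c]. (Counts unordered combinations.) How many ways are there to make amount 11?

after  coin     0     1     2     3     4     5     6     7     8     9    10    11
          1     1     1     1     1     1     1     1     1     1     1     1     1
          3     1     1     1     2     2     2     3     3     3     4     4     4
          4     1     1     1     2     3     3     4     5     6     7     8     9
          5     1     1     1     2     3     4     5     6     8    10    12    14

14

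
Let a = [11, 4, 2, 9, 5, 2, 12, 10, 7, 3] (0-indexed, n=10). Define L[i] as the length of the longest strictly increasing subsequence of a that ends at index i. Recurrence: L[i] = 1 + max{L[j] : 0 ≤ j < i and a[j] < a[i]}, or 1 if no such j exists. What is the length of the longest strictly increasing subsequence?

3

   i    0    1    2    3    4    5    6    7    8    9
a[i]   11    4    2    9    5    2   12   10    7    3
L[i]    1    1    1    2    2    1    3    3    3    2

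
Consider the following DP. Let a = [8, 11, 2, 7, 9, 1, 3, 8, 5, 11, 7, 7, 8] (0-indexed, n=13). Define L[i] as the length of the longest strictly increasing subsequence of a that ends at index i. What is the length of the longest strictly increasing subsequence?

5

   i    0    1    2    3    4    5    6    7    8    9   10   11   12
a[i]    8   11    2    7    9    1    3    8    5   11    7    7    8
L[i]    1    2    1    2    3    1    2    3    3    4    4    4    5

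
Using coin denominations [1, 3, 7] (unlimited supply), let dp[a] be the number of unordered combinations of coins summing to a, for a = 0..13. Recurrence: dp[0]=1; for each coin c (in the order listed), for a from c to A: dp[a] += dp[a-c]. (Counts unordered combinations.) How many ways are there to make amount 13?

8

after  coin     0     1     2     3     4     5     6     7     8     9    10    11    12    13
          1     1     1     1     1     1     1     1     1     1     1     1     1     1     1
          3     1     1     1     2     2     2     3     3     3     4     4     4     5     5
          7     1     1     1     2     2     2     3     4     4     5     6     6     7     8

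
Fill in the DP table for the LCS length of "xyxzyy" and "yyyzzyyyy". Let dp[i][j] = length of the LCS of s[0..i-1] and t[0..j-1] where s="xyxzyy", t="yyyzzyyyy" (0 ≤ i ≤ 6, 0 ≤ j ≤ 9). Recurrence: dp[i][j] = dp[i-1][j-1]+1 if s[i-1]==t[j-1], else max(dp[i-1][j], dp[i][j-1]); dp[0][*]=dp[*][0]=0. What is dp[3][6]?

1

   ''  y  y  y  z  z  y  y  y  y
''  0  0  0  0  0  0  0  0  0  0
 x  0  0  0  0  0  0  0  0  0  0
 y  0  1  1  1  1  1  1  1  1  1
 x  0  1  1  1  1  1  1  1  1  1
 z  0  1  1  1  2  2  2  2  2  2
 y  0  1  2  2  2  2  3  3  3  3
 y  0  1  2  3  3  3  3  4  4  4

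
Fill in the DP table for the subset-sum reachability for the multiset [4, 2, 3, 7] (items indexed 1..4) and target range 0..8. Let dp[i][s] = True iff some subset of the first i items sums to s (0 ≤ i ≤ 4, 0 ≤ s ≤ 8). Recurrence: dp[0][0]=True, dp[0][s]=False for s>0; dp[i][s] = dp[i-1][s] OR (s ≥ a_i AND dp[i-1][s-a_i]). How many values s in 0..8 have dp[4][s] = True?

7

i\s   0   1   2   3   4   5   6   7   8
  0   T   F   F   F   F   F   F   F   F
  1   T   F   F   F   T   F   F   F   F
  2   T   F   T   F   T   F   T   F   F
  3   T   F   T   T   T   T   T   T   F
  4   T   F   T   T   T   T   T   T   F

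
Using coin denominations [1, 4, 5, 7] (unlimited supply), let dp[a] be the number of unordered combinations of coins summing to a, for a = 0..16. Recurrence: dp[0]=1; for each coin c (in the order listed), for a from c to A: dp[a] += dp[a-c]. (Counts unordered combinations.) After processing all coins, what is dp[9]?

after  coin     0     1     2     3     4     5     6     7     8     9    10    11    12    13    14    15    16
          1     1     1     1     1     1     1     1     1     1     1     1     1     1     1     1     1     1
          4     1     1     1     1     2     2     2     2     3     3     3     3     4     4     4     4     5
          5     1     1     1     1     2     3     3     3     4     5     6     6     7     8     9    10    11
          7     1     1     1     1     2     3     3     4     5     6     7     8    10    11    13    15    17

6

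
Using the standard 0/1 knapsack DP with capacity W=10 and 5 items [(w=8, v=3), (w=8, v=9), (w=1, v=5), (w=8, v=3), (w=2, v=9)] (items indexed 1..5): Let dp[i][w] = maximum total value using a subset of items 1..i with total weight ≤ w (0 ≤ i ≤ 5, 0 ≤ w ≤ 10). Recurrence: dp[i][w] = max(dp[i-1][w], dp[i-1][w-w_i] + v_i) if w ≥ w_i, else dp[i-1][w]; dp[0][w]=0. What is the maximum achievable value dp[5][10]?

18

i\w   0   1   2   3   4   5   6   7   8   9  10
  0   0   0   0   0   0   0   0   0   0   0   0
  1   0   0   0   0   0   0   0   0   3   3   3
  2   0   0   0   0   0   0   0   0   9   9   9
  3   0   5   5   5   5   5   5   5   9  14  14
  4   0   5   5   5   5   5   5   5   9  14  14
  5   0   5   9  14  14  14  14  14  14  14  18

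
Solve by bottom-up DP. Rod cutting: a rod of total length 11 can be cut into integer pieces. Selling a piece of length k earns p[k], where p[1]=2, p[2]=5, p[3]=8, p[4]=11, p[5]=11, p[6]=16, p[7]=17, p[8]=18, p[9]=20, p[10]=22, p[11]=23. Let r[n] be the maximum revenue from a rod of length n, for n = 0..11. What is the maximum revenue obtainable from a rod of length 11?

30

   n    0    1    2    3    4    5    6    7    8    9   10   11
r[n]    0    2    5    8   11   13   16   19   22   24   27   30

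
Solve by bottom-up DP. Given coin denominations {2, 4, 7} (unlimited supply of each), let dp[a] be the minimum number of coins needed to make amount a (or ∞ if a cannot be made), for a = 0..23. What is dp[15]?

3

 a  0  1  2  3  4  5  6  7  8  9 10 11 12 13 14 15 16 17 18 19 20 21 22 23
dp  0  -  1  -  1  -  2  1  2  2  3  2  3  3  2  3  3  4  3  4  4  3  4  4
(- denotes ∞ / unreachable)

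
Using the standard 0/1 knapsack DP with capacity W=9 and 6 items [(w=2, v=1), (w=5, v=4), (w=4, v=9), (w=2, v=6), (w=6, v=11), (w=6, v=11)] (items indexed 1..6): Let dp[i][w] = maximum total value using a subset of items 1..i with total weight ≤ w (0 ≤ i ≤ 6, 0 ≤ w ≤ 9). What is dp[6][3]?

6

i\w   0   1   2   3   4   5   6   7   8   9
  0   0   0   0   0   0   0   0   0   0   0
  1   0   0   1   1   1   1   1   1   1   1
  2   0   0   1   1   1   4   4   5   5   5
  3   0   0   1   1   9   9  10  10  10  13
  4   0   0   6   6   9   9  15  15  16  16
  5   0   0   6   6   9   9  15  15  17  17
  6   0   0   6   6   9   9  15  15  17  17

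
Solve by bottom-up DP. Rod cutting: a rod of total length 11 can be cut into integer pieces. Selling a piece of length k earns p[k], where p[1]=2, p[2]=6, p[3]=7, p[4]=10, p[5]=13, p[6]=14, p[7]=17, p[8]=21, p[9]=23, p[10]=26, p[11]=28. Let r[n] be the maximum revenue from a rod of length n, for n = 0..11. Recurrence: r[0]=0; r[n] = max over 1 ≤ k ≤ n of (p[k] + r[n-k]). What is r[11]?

32

   n    0    1    2    3    4    5    6    7    8    9   10   11
r[n]    0    2    6    8   12   14   18   20   24   26   30   32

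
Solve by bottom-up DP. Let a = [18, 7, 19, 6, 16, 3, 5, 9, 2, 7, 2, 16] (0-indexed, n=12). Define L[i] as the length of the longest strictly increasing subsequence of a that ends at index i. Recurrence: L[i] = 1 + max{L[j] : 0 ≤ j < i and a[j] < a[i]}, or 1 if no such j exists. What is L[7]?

3

   i    0    1    2    3    4    5    6    7    8    9   10   11
a[i]   18    7   19    6   16    3    5    9    2    7    2   16
L[i]    1    1    2    1    2    1    2    3    1    3    1    4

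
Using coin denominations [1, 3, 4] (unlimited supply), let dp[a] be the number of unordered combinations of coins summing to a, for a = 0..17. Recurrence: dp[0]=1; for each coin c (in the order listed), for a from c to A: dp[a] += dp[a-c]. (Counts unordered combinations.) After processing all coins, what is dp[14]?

13

after  coin     0     1     2     3     4     5     6     7     8     9    10    11    12    13    14    15    16    17
          1     1     1     1     1     1     1     1     1     1     1     1     1     1     1     1     1     1     1
          3     1     1     1     2     2     2     3     3     3     4     4     4     5     5     5     6     6     6
          4     1     1     1     2     3     3     4     5     6     7     8     9    11    12    13    15    17    18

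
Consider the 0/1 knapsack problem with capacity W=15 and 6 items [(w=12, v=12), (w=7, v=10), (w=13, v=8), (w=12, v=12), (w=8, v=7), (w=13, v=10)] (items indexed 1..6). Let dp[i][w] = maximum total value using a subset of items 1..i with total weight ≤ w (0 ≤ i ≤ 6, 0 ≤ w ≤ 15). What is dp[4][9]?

i\w   0   1   2   3   4   5   6   7   8   9  10  11  12  13  14  15
  0   0   0   0   0   0   0   0   0   0   0   0   0   0   0   0   0
  1   0   0   0   0   0   0   0   0   0   0   0   0  12  12  12  12
  2   0   0   0   0   0   0   0  10  10  10  10  10  12  12  12  12
  3   0   0   0   0   0   0   0  10  10  10  10  10  12  12  12  12
  4   0   0   0   0   0   0   0  10  10  10  10  10  12  12  12  12
  5   0   0   0   0   0   0   0  10  10  10  10  10  12  12  12  17
  6   0   0   0   0   0   0   0  10  10  10  10  10  12  12  12  17

10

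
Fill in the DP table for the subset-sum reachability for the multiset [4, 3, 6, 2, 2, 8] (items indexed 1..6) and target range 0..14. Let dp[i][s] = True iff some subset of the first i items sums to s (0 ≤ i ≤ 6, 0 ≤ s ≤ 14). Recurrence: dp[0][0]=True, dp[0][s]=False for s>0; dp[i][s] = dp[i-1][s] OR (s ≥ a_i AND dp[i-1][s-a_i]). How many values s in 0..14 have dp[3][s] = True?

i\s   0   1   2   3   4   5   6   7   8   9  10  11  12  13  14
  0   T   F   F   F   F   F   F   F   F   F   F   F   F   F   F
  1   T   F   F   F   T   F   F   F   F   F   F   F   F   F   F
  2   T   F   F   T   T   F   F   T   F   F   F   F   F   F   F
  3   T   F   F   T   T   F   T   T   F   T   T   F   F   T   F
  4   T   F   T   T   T   T   T   T   T   T   T   T   T   T   F
  5   T   F   T   T   T   T   T   T   T   T   T   T   T   T   T
  6   T   F   T   T   T   T   T   T   T   T   T   T   T   T   T

8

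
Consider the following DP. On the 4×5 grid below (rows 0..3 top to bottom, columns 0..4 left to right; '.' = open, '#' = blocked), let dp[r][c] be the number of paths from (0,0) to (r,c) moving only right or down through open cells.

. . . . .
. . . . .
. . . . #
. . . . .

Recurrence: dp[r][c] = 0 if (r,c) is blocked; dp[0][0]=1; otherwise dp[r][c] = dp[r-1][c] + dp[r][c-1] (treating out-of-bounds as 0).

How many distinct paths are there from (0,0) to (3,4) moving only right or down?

20

r\c   0   1   2   3   4
  0   1   1   1   1   1
  1   1   2   3   4   5
  2   1   3   6  10   0
  3   1   4  10  20  20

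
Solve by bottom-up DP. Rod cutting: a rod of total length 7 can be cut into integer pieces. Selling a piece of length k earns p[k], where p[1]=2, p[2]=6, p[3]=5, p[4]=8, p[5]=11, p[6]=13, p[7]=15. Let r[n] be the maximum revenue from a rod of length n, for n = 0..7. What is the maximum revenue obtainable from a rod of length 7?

   n    0    1    2    3    4    5    6    7
r[n]    0    2    6    8   12   14   18   20

20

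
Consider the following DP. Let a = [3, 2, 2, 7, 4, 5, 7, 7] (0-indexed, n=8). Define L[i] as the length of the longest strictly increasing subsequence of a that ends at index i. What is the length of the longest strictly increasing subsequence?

4

   i    0    1    2    3    4    5    6    7
a[i]    3    2    2    7    4    5    7    7
L[i]    1    1    1    2    2    3    4    4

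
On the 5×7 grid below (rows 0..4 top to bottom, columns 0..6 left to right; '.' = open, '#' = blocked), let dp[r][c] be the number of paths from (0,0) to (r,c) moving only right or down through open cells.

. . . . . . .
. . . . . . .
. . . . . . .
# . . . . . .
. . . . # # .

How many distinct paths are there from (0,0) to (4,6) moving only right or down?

r\c   0   1   2   3   4   5   6
  0   1   1   1   1   1   1   1
  1   1   2   3   4   5   6   7
  2   1   3   6  10  15  21  28
  3   0   3   9  19  34  55  83
  4   0   3  12  31   0   0  83

83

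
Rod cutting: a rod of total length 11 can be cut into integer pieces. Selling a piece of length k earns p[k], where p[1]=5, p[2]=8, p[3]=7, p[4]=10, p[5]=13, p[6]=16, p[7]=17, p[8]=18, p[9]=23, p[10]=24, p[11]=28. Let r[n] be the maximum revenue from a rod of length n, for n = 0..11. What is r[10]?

   n    0    1    2    3    4    5    6    7    8    9   10   11
r[n]    0    5   10   15   20   25   30   35   40   45   50   55

50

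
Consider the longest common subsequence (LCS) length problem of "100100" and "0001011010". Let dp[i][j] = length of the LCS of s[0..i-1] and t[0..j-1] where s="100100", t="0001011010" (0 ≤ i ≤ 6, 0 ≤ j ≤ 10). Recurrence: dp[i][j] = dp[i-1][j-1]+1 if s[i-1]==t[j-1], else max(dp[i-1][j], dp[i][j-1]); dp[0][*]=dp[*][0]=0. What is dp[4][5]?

3

   ''  0  0  0  1  0  1  1  0  1  0
''  0  0  0  0  0  0  0  0  0  0  0
 1  0  0  0  0  1  1  1  1  1  1  1
 0  0  1  1  1  1  2  2  2  2  2  2
 0  0  1  2  2  2  2  2  2  3  3  3
 1  0  1  2  2  3  3  3  3  3  4  4
 0  0  1  2  3  3  4  4  4  4  4  5
 0  0  1  2  3  3  4  4  4  5  5  5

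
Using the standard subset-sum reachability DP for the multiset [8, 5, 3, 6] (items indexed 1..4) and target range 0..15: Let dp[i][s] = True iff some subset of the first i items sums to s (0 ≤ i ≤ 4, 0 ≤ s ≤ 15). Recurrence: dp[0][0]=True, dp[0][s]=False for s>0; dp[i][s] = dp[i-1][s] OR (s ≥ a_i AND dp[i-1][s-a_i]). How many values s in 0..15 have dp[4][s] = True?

i\s   0   1   2   3   4   5   6   7   8   9  10  11  12  13  14  15
  0   T   F   F   F   F   F   F   F   F   F   F   F   F   F   F   F
  1   T   F   F   F   F   F   F   F   T   F   F   F   F   F   F   F
  2   T   F   F   F   F   T   F   F   T   F   F   F   F   T   F   F
  3   T   F   F   T   F   T   F   F   T   F   F   T   F   T   F   F
  4   T   F   F   T   F   T   T   F   T   T   F   T   F   T   T   F

9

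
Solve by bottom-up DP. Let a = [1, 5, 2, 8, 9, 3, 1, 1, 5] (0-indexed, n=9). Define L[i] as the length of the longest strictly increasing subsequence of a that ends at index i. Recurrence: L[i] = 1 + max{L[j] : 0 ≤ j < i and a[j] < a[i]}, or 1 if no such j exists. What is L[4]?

   i    0    1    2    3    4    5    6    7    8
a[i]    1    5    2    8    9    3    1    1    5
L[i]    1    2    2    3    4    3    1    1    4

4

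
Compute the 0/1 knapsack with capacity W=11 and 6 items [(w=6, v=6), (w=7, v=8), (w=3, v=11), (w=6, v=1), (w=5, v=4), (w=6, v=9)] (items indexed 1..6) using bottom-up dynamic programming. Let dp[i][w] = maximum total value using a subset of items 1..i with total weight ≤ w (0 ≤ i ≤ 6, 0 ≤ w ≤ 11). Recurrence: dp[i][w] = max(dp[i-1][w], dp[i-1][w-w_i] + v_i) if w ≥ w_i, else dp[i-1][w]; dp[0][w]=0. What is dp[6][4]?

i\w   0   1   2   3   4   5   6   7   8   9  10  11
  0   0   0   0   0   0   0   0   0   0   0   0   0
  1   0   0   0   0   0   0   6   6   6   6   6   6
  2   0   0   0   0   0   0   6   8   8   8   8   8
  3   0   0   0  11  11  11  11  11  11  17  19  19
  4   0   0   0  11  11  11  11  11  11  17  19  19
  5   0   0   0  11  11  11  11  11  15  17  19  19
  6   0   0   0  11  11  11  11  11  15  20  20  20

11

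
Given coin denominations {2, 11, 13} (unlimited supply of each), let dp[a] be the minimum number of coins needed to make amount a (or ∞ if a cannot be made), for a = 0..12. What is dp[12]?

 a  0  1  2  3  4  5  6  7  8  9 10 11 12
dp  0  -  1  -  2  -  3  -  4  -  5  1  6
(- denotes ∞ / unreachable)

6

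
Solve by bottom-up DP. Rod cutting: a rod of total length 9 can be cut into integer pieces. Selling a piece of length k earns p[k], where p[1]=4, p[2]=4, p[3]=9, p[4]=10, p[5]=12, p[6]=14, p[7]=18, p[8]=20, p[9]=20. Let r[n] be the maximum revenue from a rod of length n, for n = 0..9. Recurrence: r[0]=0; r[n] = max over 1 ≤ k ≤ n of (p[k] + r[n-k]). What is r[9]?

36

   n    0    1    2    3    4    5    6    7    8    9
r[n]    0    4    8   12   16   20   24   28   32   36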